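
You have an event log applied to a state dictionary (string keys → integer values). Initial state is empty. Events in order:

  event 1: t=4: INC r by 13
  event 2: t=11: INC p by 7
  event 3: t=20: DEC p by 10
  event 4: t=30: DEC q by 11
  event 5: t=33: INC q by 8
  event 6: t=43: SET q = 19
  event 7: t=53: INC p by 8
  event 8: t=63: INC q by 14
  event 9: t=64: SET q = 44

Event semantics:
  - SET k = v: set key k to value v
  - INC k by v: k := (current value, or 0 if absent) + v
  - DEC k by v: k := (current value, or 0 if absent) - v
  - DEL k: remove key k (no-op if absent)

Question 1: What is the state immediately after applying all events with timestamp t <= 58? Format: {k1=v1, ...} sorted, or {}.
Answer: {p=5, q=19, r=13}

Derivation:
Apply events with t <= 58 (7 events):
  after event 1 (t=4: INC r by 13): {r=13}
  after event 2 (t=11: INC p by 7): {p=7, r=13}
  after event 3 (t=20: DEC p by 10): {p=-3, r=13}
  after event 4 (t=30: DEC q by 11): {p=-3, q=-11, r=13}
  after event 5 (t=33: INC q by 8): {p=-3, q=-3, r=13}
  after event 6 (t=43: SET q = 19): {p=-3, q=19, r=13}
  after event 7 (t=53: INC p by 8): {p=5, q=19, r=13}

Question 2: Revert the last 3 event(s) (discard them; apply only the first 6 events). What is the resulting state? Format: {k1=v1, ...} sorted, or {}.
Answer: {p=-3, q=19, r=13}

Derivation:
Keep first 6 events (discard last 3):
  after event 1 (t=4: INC r by 13): {r=13}
  after event 2 (t=11: INC p by 7): {p=7, r=13}
  after event 3 (t=20: DEC p by 10): {p=-3, r=13}
  after event 4 (t=30: DEC q by 11): {p=-3, q=-11, r=13}
  after event 5 (t=33: INC q by 8): {p=-3, q=-3, r=13}
  after event 6 (t=43: SET q = 19): {p=-3, q=19, r=13}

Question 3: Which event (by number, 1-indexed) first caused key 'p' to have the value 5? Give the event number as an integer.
Looking for first event where p becomes 5:
  event 2: p = 7
  event 3: p = -3
  event 4: p = -3
  event 5: p = -3
  event 6: p = -3
  event 7: p -3 -> 5  <-- first match

Answer: 7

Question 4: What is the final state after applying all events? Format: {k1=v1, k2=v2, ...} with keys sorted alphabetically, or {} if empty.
Answer: {p=5, q=44, r=13}

Derivation:
  after event 1 (t=4: INC r by 13): {r=13}
  after event 2 (t=11: INC p by 7): {p=7, r=13}
  after event 3 (t=20: DEC p by 10): {p=-3, r=13}
  after event 4 (t=30: DEC q by 11): {p=-3, q=-11, r=13}
  after event 5 (t=33: INC q by 8): {p=-3, q=-3, r=13}
  after event 6 (t=43: SET q = 19): {p=-3, q=19, r=13}
  after event 7 (t=53: INC p by 8): {p=5, q=19, r=13}
  after event 8 (t=63: INC q by 14): {p=5, q=33, r=13}
  after event 9 (t=64: SET q = 44): {p=5, q=44, r=13}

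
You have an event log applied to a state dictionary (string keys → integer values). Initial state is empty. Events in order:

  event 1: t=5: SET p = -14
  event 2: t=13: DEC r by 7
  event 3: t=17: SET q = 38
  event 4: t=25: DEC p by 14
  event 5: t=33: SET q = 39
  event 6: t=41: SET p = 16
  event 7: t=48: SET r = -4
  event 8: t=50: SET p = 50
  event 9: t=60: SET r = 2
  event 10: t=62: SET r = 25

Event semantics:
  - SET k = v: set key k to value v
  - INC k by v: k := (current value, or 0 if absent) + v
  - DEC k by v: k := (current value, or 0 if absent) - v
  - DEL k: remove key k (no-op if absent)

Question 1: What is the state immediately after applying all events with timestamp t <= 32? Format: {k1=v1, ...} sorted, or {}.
Answer: {p=-28, q=38, r=-7}

Derivation:
Apply events with t <= 32 (4 events):
  after event 1 (t=5: SET p = -14): {p=-14}
  after event 2 (t=13: DEC r by 7): {p=-14, r=-7}
  after event 3 (t=17: SET q = 38): {p=-14, q=38, r=-7}
  after event 4 (t=25: DEC p by 14): {p=-28, q=38, r=-7}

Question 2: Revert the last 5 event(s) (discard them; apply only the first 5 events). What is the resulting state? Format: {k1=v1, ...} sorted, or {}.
Answer: {p=-28, q=39, r=-7}

Derivation:
Keep first 5 events (discard last 5):
  after event 1 (t=5: SET p = -14): {p=-14}
  after event 2 (t=13: DEC r by 7): {p=-14, r=-7}
  after event 3 (t=17: SET q = 38): {p=-14, q=38, r=-7}
  after event 4 (t=25: DEC p by 14): {p=-28, q=38, r=-7}
  after event 5 (t=33: SET q = 39): {p=-28, q=39, r=-7}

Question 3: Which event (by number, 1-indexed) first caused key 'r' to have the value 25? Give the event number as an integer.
Looking for first event where r becomes 25:
  event 2: r = -7
  event 3: r = -7
  event 4: r = -7
  event 5: r = -7
  event 6: r = -7
  event 7: r = -4
  event 8: r = -4
  event 9: r = 2
  event 10: r 2 -> 25  <-- first match

Answer: 10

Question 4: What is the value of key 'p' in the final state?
Answer: 50

Derivation:
Track key 'p' through all 10 events:
  event 1 (t=5: SET p = -14): p (absent) -> -14
  event 2 (t=13: DEC r by 7): p unchanged
  event 3 (t=17: SET q = 38): p unchanged
  event 4 (t=25: DEC p by 14): p -14 -> -28
  event 5 (t=33: SET q = 39): p unchanged
  event 6 (t=41: SET p = 16): p -28 -> 16
  event 7 (t=48: SET r = -4): p unchanged
  event 8 (t=50: SET p = 50): p 16 -> 50
  event 9 (t=60: SET r = 2): p unchanged
  event 10 (t=62: SET r = 25): p unchanged
Final: p = 50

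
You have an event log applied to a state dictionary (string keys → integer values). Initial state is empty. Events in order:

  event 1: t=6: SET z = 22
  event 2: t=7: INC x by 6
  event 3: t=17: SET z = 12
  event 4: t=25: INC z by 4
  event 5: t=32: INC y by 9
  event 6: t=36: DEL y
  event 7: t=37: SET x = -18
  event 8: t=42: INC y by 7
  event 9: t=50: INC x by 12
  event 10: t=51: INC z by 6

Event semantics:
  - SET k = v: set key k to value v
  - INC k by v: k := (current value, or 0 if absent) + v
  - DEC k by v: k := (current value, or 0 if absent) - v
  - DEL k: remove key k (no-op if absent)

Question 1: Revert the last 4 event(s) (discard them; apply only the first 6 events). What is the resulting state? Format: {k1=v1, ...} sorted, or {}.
Keep first 6 events (discard last 4):
  after event 1 (t=6: SET z = 22): {z=22}
  after event 2 (t=7: INC x by 6): {x=6, z=22}
  after event 3 (t=17: SET z = 12): {x=6, z=12}
  after event 4 (t=25: INC z by 4): {x=6, z=16}
  after event 5 (t=32: INC y by 9): {x=6, y=9, z=16}
  after event 6 (t=36: DEL y): {x=6, z=16}

Answer: {x=6, z=16}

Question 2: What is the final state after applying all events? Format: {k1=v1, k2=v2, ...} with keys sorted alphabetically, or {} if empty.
Answer: {x=-6, y=7, z=22}

Derivation:
  after event 1 (t=6: SET z = 22): {z=22}
  after event 2 (t=7: INC x by 6): {x=6, z=22}
  after event 3 (t=17: SET z = 12): {x=6, z=12}
  after event 4 (t=25: INC z by 4): {x=6, z=16}
  after event 5 (t=32: INC y by 9): {x=6, y=9, z=16}
  after event 6 (t=36: DEL y): {x=6, z=16}
  after event 7 (t=37: SET x = -18): {x=-18, z=16}
  after event 8 (t=42: INC y by 7): {x=-18, y=7, z=16}
  after event 9 (t=50: INC x by 12): {x=-6, y=7, z=16}
  after event 10 (t=51: INC z by 6): {x=-6, y=7, z=22}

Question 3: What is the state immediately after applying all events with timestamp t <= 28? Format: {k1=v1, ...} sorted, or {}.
Apply events with t <= 28 (4 events):
  after event 1 (t=6: SET z = 22): {z=22}
  after event 2 (t=7: INC x by 6): {x=6, z=22}
  after event 3 (t=17: SET z = 12): {x=6, z=12}
  after event 4 (t=25: INC z by 4): {x=6, z=16}

Answer: {x=6, z=16}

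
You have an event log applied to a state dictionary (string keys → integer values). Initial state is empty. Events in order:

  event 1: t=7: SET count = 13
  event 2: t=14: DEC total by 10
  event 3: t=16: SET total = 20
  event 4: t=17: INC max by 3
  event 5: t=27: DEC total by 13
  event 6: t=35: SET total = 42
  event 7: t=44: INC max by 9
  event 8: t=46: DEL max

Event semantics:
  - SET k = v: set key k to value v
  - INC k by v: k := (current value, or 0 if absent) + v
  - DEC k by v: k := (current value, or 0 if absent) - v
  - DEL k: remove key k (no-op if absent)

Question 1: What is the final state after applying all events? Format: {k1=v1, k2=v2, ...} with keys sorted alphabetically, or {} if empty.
  after event 1 (t=7: SET count = 13): {count=13}
  after event 2 (t=14: DEC total by 10): {count=13, total=-10}
  after event 3 (t=16: SET total = 20): {count=13, total=20}
  after event 4 (t=17: INC max by 3): {count=13, max=3, total=20}
  after event 5 (t=27: DEC total by 13): {count=13, max=3, total=7}
  after event 6 (t=35: SET total = 42): {count=13, max=3, total=42}
  after event 7 (t=44: INC max by 9): {count=13, max=12, total=42}
  after event 8 (t=46: DEL max): {count=13, total=42}

Answer: {count=13, total=42}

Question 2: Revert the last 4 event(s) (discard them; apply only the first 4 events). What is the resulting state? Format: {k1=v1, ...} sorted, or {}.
Answer: {count=13, max=3, total=20}

Derivation:
Keep first 4 events (discard last 4):
  after event 1 (t=7: SET count = 13): {count=13}
  after event 2 (t=14: DEC total by 10): {count=13, total=-10}
  after event 3 (t=16: SET total = 20): {count=13, total=20}
  after event 4 (t=17: INC max by 3): {count=13, max=3, total=20}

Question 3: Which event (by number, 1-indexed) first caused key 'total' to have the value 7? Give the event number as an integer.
Looking for first event where total becomes 7:
  event 2: total = -10
  event 3: total = 20
  event 4: total = 20
  event 5: total 20 -> 7  <-- first match

Answer: 5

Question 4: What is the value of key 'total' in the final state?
Answer: 42

Derivation:
Track key 'total' through all 8 events:
  event 1 (t=7: SET count = 13): total unchanged
  event 2 (t=14: DEC total by 10): total (absent) -> -10
  event 3 (t=16: SET total = 20): total -10 -> 20
  event 4 (t=17: INC max by 3): total unchanged
  event 5 (t=27: DEC total by 13): total 20 -> 7
  event 6 (t=35: SET total = 42): total 7 -> 42
  event 7 (t=44: INC max by 9): total unchanged
  event 8 (t=46: DEL max): total unchanged
Final: total = 42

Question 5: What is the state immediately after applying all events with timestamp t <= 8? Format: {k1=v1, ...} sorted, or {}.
Apply events with t <= 8 (1 events):
  after event 1 (t=7: SET count = 13): {count=13}

Answer: {count=13}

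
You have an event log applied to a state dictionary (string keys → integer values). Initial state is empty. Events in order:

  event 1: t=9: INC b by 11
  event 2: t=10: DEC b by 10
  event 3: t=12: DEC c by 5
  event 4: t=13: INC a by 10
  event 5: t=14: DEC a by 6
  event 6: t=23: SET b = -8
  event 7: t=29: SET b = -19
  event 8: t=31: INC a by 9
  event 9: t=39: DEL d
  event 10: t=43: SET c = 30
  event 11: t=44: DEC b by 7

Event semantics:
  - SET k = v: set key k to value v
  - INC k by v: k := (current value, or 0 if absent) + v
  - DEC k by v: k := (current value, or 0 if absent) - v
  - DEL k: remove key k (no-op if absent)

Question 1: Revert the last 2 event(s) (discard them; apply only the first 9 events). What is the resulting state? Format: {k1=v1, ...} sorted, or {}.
Answer: {a=13, b=-19, c=-5}

Derivation:
Keep first 9 events (discard last 2):
  after event 1 (t=9: INC b by 11): {b=11}
  after event 2 (t=10: DEC b by 10): {b=1}
  after event 3 (t=12: DEC c by 5): {b=1, c=-5}
  after event 4 (t=13: INC a by 10): {a=10, b=1, c=-5}
  after event 5 (t=14: DEC a by 6): {a=4, b=1, c=-5}
  after event 6 (t=23: SET b = -8): {a=4, b=-8, c=-5}
  after event 7 (t=29: SET b = -19): {a=4, b=-19, c=-5}
  after event 8 (t=31: INC a by 9): {a=13, b=-19, c=-5}
  after event 9 (t=39: DEL d): {a=13, b=-19, c=-5}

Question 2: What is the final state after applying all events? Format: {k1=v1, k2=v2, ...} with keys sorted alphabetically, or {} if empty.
Answer: {a=13, b=-26, c=30}

Derivation:
  after event 1 (t=9: INC b by 11): {b=11}
  after event 2 (t=10: DEC b by 10): {b=1}
  after event 3 (t=12: DEC c by 5): {b=1, c=-5}
  after event 4 (t=13: INC a by 10): {a=10, b=1, c=-5}
  after event 5 (t=14: DEC a by 6): {a=4, b=1, c=-5}
  after event 6 (t=23: SET b = -8): {a=4, b=-8, c=-5}
  after event 7 (t=29: SET b = -19): {a=4, b=-19, c=-5}
  after event 8 (t=31: INC a by 9): {a=13, b=-19, c=-5}
  after event 9 (t=39: DEL d): {a=13, b=-19, c=-5}
  after event 10 (t=43: SET c = 30): {a=13, b=-19, c=30}
  after event 11 (t=44: DEC b by 7): {a=13, b=-26, c=30}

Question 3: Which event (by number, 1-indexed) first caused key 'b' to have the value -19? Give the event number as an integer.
Answer: 7

Derivation:
Looking for first event where b becomes -19:
  event 1: b = 11
  event 2: b = 1
  event 3: b = 1
  event 4: b = 1
  event 5: b = 1
  event 6: b = -8
  event 7: b -8 -> -19  <-- first match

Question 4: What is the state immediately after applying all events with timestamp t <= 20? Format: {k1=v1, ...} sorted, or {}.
Apply events with t <= 20 (5 events):
  after event 1 (t=9: INC b by 11): {b=11}
  after event 2 (t=10: DEC b by 10): {b=1}
  after event 3 (t=12: DEC c by 5): {b=1, c=-5}
  after event 4 (t=13: INC a by 10): {a=10, b=1, c=-5}
  after event 5 (t=14: DEC a by 6): {a=4, b=1, c=-5}

Answer: {a=4, b=1, c=-5}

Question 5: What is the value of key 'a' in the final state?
Answer: 13

Derivation:
Track key 'a' through all 11 events:
  event 1 (t=9: INC b by 11): a unchanged
  event 2 (t=10: DEC b by 10): a unchanged
  event 3 (t=12: DEC c by 5): a unchanged
  event 4 (t=13: INC a by 10): a (absent) -> 10
  event 5 (t=14: DEC a by 6): a 10 -> 4
  event 6 (t=23: SET b = -8): a unchanged
  event 7 (t=29: SET b = -19): a unchanged
  event 8 (t=31: INC a by 9): a 4 -> 13
  event 9 (t=39: DEL d): a unchanged
  event 10 (t=43: SET c = 30): a unchanged
  event 11 (t=44: DEC b by 7): a unchanged
Final: a = 13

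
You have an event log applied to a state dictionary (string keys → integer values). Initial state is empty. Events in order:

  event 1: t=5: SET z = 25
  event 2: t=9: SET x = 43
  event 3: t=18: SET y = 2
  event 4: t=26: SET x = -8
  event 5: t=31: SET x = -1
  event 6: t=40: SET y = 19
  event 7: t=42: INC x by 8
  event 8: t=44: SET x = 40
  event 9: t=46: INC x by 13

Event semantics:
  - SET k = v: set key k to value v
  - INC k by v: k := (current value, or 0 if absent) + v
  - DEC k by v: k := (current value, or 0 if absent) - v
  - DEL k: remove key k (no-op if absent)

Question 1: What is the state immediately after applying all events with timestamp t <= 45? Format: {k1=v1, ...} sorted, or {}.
Apply events with t <= 45 (8 events):
  after event 1 (t=5: SET z = 25): {z=25}
  after event 2 (t=9: SET x = 43): {x=43, z=25}
  after event 3 (t=18: SET y = 2): {x=43, y=2, z=25}
  after event 4 (t=26: SET x = -8): {x=-8, y=2, z=25}
  after event 5 (t=31: SET x = -1): {x=-1, y=2, z=25}
  after event 6 (t=40: SET y = 19): {x=-1, y=19, z=25}
  after event 7 (t=42: INC x by 8): {x=7, y=19, z=25}
  after event 8 (t=44: SET x = 40): {x=40, y=19, z=25}

Answer: {x=40, y=19, z=25}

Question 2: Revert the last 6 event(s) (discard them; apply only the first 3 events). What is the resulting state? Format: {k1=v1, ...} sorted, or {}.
Answer: {x=43, y=2, z=25}

Derivation:
Keep first 3 events (discard last 6):
  after event 1 (t=5: SET z = 25): {z=25}
  after event 2 (t=9: SET x = 43): {x=43, z=25}
  after event 3 (t=18: SET y = 2): {x=43, y=2, z=25}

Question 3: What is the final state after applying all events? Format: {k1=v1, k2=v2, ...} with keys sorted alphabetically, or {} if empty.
Answer: {x=53, y=19, z=25}

Derivation:
  after event 1 (t=5: SET z = 25): {z=25}
  after event 2 (t=9: SET x = 43): {x=43, z=25}
  after event 3 (t=18: SET y = 2): {x=43, y=2, z=25}
  after event 4 (t=26: SET x = -8): {x=-8, y=2, z=25}
  after event 5 (t=31: SET x = -1): {x=-1, y=2, z=25}
  after event 6 (t=40: SET y = 19): {x=-1, y=19, z=25}
  after event 7 (t=42: INC x by 8): {x=7, y=19, z=25}
  after event 8 (t=44: SET x = 40): {x=40, y=19, z=25}
  after event 9 (t=46: INC x by 13): {x=53, y=19, z=25}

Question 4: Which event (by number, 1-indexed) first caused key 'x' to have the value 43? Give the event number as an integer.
Answer: 2

Derivation:
Looking for first event where x becomes 43:
  event 2: x (absent) -> 43  <-- first match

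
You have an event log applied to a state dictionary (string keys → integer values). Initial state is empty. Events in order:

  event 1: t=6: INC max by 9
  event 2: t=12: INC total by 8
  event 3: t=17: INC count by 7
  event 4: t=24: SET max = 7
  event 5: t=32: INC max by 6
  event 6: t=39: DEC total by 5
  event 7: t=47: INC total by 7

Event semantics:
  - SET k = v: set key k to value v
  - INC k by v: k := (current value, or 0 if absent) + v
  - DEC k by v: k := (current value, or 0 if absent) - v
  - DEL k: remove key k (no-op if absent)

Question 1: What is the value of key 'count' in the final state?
Answer: 7

Derivation:
Track key 'count' through all 7 events:
  event 1 (t=6: INC max by 9): count unchanged
  event 2 (t=12: INC total by 8): count unchanged
  event 3 (t=17: INC count by 7): count (absent) -> 7
  event 4 (t=24: SET max = 7): count unchanged
  event 5 (t=32: INC max by 6): count unchanged
  event 6 (t=39: DEC total by 5): count unchanged
  event 7 (t=47: INC total by 7): count unchanged
Final: count = 7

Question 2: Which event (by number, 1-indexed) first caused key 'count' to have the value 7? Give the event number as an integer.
Looking for first event where count becomes 7:
  event 3: count (absent) -> 7  <-- first match

Answer: 3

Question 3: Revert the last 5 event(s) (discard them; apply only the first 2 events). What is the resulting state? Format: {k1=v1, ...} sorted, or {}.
Keep first 2 events (discard last 5):
  after event 1 (t=6: INC max by 9): {max=9}
  after event 2 (t=12: INC total by 8): {max=9, total=8}

Answer: {max=9, total=8}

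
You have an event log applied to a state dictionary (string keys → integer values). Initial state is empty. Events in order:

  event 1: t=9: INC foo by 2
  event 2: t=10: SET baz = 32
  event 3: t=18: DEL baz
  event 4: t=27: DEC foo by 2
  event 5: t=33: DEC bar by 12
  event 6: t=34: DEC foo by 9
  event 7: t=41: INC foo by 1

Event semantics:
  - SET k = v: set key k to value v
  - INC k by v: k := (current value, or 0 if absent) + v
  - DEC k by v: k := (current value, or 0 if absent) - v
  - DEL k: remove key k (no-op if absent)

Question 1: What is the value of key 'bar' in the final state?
Track key 'bar' through all 7 events:
  event 1 (t=9: INC foo by 2): bar unchanged
  event 2 (t=10: SET baz = 32): bar unchanged
  event 3 (t=18: DEL baz): bar unchanged
  event 4 (t=27: DEC foo by 2): bar unchanged
  event 5 (t=33: DEC bar by 12): bar (absent) -> -12
  event 6 (t=34: DEC foo by 9): bar unchanged
  event 7 (t=41: INC foo by 1): bar unchanged
Final: bar = -12

Answer: -12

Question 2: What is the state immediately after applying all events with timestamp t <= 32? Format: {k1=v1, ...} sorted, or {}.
Answer: {foo=0}

Derivation:
Apply events with t <= 32 (4 events):
  after event 1 (t=9: INC foo by 2): {foo=2}
  after event 2 (t=10: SET baz = 32): {baz=32, foo=2}
  after event 3 (t=18: DEL baz): {foo=2}
  after event 4 (t=27: DEC foo by 2): {foo=0}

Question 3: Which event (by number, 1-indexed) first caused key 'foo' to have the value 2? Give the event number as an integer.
Answer: 1

Derivation:
Looking for first event where foo becomes 2:
  event 1: foo (absent) -> 2  <-- first match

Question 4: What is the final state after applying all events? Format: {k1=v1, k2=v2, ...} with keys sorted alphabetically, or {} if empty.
Answer: {bar=-12, foo=-8}

Derivation:
  after event 1 (t=9: INC foo by 2): {foo=2}
  after event 2 (t=10: SET baz = 32): {baz=32, foo=2}
  after event 3 (t=18: DEL baz): {foo=2}
  after event 4 (t=27: DEC foo by 2): {foo=0}
  after event 5 (t=33: DEC bar by 12): {bar=-12, foo=0}
  after event 6 (t=34: DEC foo by 9): {bar=-12, foo=-9}
  after event 7 (t=41: INC foo by 1): {bar=-12, foo=-8}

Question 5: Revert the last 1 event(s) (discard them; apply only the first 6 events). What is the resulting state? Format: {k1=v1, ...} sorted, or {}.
Keep first 6 events (discard last 1):
  after event 1 (t=9: INC foo by 2): {foo=2}
  after event 2 (t=10: SET baz = 32): {baz=32, foo=2}
  after event 3 (t=18: DEL baz): {foo=2}
  after event 4 (t=27: DEC foo by 2): {foo=0}
  after event 5 (t=33: DEC bar by 12): {bar=-12, foo=0}
  after event 6 (t=34: DEC foo by 9): {bar=-12, foo=-9}

Answer: {bar=-12, foo=-9}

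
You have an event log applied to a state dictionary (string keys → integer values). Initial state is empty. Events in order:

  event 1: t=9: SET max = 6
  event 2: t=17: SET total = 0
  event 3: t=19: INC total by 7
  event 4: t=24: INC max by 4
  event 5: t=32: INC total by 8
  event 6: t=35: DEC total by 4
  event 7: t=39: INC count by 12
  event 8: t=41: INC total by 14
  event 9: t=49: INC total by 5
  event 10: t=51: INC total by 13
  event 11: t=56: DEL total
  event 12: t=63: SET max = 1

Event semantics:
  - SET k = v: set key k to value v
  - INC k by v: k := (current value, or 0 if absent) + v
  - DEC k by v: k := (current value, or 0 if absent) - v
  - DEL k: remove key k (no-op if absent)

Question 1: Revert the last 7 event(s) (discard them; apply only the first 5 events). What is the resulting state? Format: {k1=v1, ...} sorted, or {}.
Answer: {max=10, total=15}

Derivation:
Keep first 5 events (discard last 7):
  after event 1 (t=9: SET max = 6): {max=6}
  after event 2 (t=17: SET total = 0): {max=6, total=0}
  after event 3 (t=19: INC total by 7): {max=6, total=7}
  after event 4 (t=24: INC max by 4): {max=10, total=7}
  after event 5 (t=32: INC total by 8): {max=10, total=15}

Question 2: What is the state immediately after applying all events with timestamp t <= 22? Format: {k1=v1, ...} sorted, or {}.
Apply events with t <= 22 (3 events):
  after event 1 (t=9: SET max = 6): {max=6}
  after event 2 (t=17: SET total = 0): {max=6, total=0}
  after event 3 (t=19: INC total by 7): {max=6, total=7}

Answer: {max=6, total=7}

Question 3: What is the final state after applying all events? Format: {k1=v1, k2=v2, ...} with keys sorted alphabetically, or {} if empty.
Answer: {count=12, max=1}

Derivation:
  after event 1 (t=9: SET max = 6): {max=6}
  after event 2 (t=17: SET total = 0): {max=6, total=0}
  after event 3 (t=19: INC total by 7): {max=6, total=7}
  after event 4 (t=24: INC max by 4): {max=10, total=7}
  after event 5 (t=32: INC total by 8): {max=10, total=15}
  after event 6 (t=35: DEC total by 4): {max=10, total=11}
  after event 7 (t=39: INC count by 12): {count=12, max=10, total=11}
  after event 8 (t=41: INC total by 14): {count=12, max=10, total=25}
  after event 9 (t=49: INC total by 5): {count=12, max=10, total=30}
  after event 10 (t=51: INC total by 13): {count=12, max=10, total=43}
  after event 11 (t=56: DEL total): {count=12, max=10}
  after event 12 (t=63: SET max = 1): {count=12, max=1}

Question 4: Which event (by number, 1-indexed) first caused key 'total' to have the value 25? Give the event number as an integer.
Looking for first event where total becomes 25:
  event 2: total = 0
  event 3: total = 7
  event 4: total = 7
  event 5: total = 15
  event 6: total = 11
  event 7: total = 11
  event 8: total 11 -> 25  <-- first match

Answer: 8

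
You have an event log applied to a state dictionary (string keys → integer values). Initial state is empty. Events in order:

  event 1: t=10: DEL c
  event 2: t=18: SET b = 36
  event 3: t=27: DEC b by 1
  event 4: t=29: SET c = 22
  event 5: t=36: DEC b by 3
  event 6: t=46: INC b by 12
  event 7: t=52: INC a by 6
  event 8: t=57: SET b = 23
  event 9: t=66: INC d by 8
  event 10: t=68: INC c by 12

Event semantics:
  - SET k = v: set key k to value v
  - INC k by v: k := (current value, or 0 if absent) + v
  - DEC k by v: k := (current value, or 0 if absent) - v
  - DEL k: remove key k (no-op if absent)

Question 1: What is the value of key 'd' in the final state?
Answer: 8

Derivation:
Track key 'd' through all 10 events:
  event 1 (t=10: DEL c): d unchanged
  event 2 (t=18: SET b = 36): d unchanged
  event 3 (t=27: DEC b by 1): d unchanged
  event 4 (t=29: SET c = 22): d unchanged
  event 5 (t=36: DEC b by 3): d unchanged
  event 6 (t=46: INC b by 12): d unchanged
  event 7 (t=52: INC a by 6): d unchanged
  event 8 (t=57: SET b = 23): d unchanged
  event 9 (t=66: INC d by 8): d (absent) -> 8
  event 10 (t=68: INC c by 12): d unchanged
Final: d = 8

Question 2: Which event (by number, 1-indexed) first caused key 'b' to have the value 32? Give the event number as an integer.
Looking for first event where b becomes 32:
  event 2: b = 36
  event 3: b = 35
  event 4: b = 35
  event 5: b 35 -> 32  <-- first match

Answer: 5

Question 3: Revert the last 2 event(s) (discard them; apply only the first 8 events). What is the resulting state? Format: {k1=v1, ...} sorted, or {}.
Keep first 8 events (discard last 2):
  after event 1 (t=10: DEL c): {}
  after event 2 (t=18: SET b = 36): {b=36}
  after event 3 (t=27: DEC b by 1): {b=35}
  after event 4 (t=29: SET c = 22): {b=35, c=22}
  after event 5 (t=36: DEC b by 3): {b=32, c=22}
  after event 6 (t=46: INC b by 12): {b=44, c=22}
  after event 7 (t=52: INC a by 6): {a=6, b=44, c=22}
  after event 8 (t=57: SET b = 23): {a=6, b=23, c=22}

Answer: {a=6, b=23, c=22}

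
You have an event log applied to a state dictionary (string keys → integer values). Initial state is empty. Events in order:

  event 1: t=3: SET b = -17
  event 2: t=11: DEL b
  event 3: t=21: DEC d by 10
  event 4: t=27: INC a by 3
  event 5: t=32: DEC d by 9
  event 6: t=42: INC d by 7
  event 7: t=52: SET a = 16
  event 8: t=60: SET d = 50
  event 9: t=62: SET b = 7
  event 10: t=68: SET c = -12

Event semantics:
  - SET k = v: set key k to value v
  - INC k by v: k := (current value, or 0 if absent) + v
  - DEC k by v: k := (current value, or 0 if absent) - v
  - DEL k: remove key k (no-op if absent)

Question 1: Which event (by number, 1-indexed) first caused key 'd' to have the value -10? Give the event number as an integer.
Looking for first event where d becomes -10:
  event 3: d (absent) -> -10  <-- first match

Answer: 3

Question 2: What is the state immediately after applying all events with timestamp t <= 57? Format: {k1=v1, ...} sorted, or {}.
Apply events with t <= 57 (7 events):
  after event 1 (t=3: SET b = -17): {b=-17}
  after event 2 (t=11: DEL b): {}
  after event 3 (t=21: DEC d by 10): {d=-10}
  after event 4 (t=27: INC a by 3): {a=3, d=-10}
  after event 5 (t=32: DEC d by 9): {a=3, d=-19}
  after event 6 (t=42: INC d by 7): {a=3, d=-12}
  after event 7 (t=52: SET a = 16): {a=16, d=-12}

Answer: {a=16, d=-12}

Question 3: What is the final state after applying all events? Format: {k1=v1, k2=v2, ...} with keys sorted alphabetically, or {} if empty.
  after event 1 (t=3: SET b = -17): {b=-17}
  after event 2 (t=11: DEL b): {}
  after event 3 (t=21: DEC d by 10): {d=-10}
  after event 4 (t=27: INC a by 3): {a=3, d=-10}
  after event 5 (t=32: DEC d by 9): {a=3, d=-19}
  after event 6 (t=42: INC d by 7): {a=3, d=-12}
  after event 7 (t=52: SET a = 16): {a=16, d=-12}
  after event 8 (t=60: SET d = 50): {a=16, d=50}
  after event 9 (t=62: SET b = 7): {a=16, b=7, d=50}
  after event 10 (t=68: SET c = -12): {a=16, b=7, c=-12, d=50}

Answer: {a=16, b=7, c=-12, d=50}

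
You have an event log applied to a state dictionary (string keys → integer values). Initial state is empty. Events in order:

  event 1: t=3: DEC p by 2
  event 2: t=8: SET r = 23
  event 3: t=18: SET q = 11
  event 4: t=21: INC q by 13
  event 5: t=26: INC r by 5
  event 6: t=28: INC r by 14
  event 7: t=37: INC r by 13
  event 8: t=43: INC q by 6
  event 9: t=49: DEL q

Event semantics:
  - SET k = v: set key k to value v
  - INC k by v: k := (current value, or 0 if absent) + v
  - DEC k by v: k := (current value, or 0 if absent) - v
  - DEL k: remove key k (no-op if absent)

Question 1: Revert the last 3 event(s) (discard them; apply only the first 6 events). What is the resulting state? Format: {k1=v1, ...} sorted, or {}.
Keep first 6 events (discard last 3):
  after event 1 (t=3: DEC p by 2): {p=-2}
  after event 2 (t=8: SET r = 23): {p=-2, r=23}
  after event 3 (t=18: SET q = 11): {p=-2, q=11, r=23}
  after event 4 (t=21: INC q by 13): {p=-2, q=24, r=23}
  after event 5 (t=26: INC r by 5): {p=-2, q=24, r=28}
  after event 6 (t=28: INC r by 14): {p=-2, q=24, r=42}

Answer: {p=-2, q=24, r=42}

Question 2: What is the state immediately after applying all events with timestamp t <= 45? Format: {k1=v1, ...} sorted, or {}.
Answer: {p=-2, q=30, r=55}

Derivation:
Apply events with t <= 45 (8 events):
  after event 1 (t=3: DEC p by 2): {p=-2}
  after event 2 (t=8: SET r = 23): {p=-2, r=23}
  after event 3 (t=18: SET q = 11): {p=-2, q=11, r=23}
  after event 4 (t=21: INC q by 13): {p=-2, q=24, r=23}
  after event 5 (t=26: INC r by 5): {p=-2, q=24, r=28}
  after event 6 (t=28: INC r by 14): {p=-2, q=24, r=42}
  after event 7 (t=37: INC r by 13): {p=-2, q=24, r=55}
  after event 8 (t=43: INC q by 6): {p=-2, q=30, r=55}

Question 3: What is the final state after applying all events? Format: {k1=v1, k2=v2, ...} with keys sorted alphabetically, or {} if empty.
  after event 1 (t=3: DEC p by 2): {p=-2}
  after event 2 (t=8: SET r = 23): {p=-2, r=23}
  after event 3 (t=18: SET q = 11): {p=-2, q=11, r=23}
  after event 4 (t=21: INC q by 13): {p=-2, q=24, r=23}
  after event 5 (t=26: INC r by 5): {p=-2, q=24, r=28}
  after event 6 (t=28: INC r by 14): {p=-2, q=24, r=42}
  after event 7 (t=37: INC r by 13): {p=-2, q=24, r=55}
  after event 8 (t=43: INC q by 6): {p=-2, q=30, r=55}
  after event 9 (t=49: DEL q): {p=-2, r=55}

Answer: {p=-2, r=55}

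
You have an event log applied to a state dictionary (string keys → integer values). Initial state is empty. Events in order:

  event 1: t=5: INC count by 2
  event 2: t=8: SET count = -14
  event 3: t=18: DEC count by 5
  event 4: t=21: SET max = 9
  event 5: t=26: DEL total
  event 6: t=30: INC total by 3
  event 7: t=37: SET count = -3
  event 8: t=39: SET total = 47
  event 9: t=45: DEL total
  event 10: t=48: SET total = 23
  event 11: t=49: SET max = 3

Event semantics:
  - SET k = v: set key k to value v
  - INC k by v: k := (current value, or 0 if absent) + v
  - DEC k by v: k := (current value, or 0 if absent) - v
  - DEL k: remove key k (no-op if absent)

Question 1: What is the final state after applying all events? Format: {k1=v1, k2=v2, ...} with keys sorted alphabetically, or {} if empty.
  after event 1 (t=5: INC count by 2): {count=2}
  after event 2 (t=8: SET count = -14): {count=-14}
  after event 3 (t=18: DEC count by 5): {count=-19}
  after event 4 (t=21: SET max = 9): {count=-19, max=9}
  after event 5 (t=26: DEL total): {count=-19, max=9}
  after event 6 (t=30: INC total by 3): {count=-19, max=9, total=3}
  after event 7 (t=37: SET count = -3): {count=-3, max=9, total=3}
  after event 8 (t=39: SET total = 47): {count=-3, max=9, total=47}
  after event 9 (t=45: DEL total): {count=-3, max=9}
  after event 10 (t=48: SET total = 23): {count=-3, max=9, total=23}
  after event 11 (t=49: SET max = 3): {count=-3, max=3, total=23}

Answer: {count=-3, max=3, total=23}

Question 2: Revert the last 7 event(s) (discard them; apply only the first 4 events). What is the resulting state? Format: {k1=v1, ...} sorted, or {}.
Keep first 4 events (discard last 7):
  after event 1 (t=5: INC count by 2): {count=2}
  after event 2 (t=8: SET count = -14): {count=-14}
  after event 3 (t=18: DEC count by 5): {count=-19}
  after event 4 (t=21: SET max = 9): {count=-19, max=9}

Answer: {count=-19, max=9}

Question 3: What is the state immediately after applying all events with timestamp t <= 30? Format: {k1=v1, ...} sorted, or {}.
Answer: {count=-19, max=9, total=3}

Derivation:
Apply events with t <= 30 (6 events):
  after event 1 (t=5: INC count by 2): {count=2}
  after event 2 (t=8: SET count = -14): {count=-14}
  after event 3 (t=18: DEC count by 5): {count=-19}
  after event 4 (t=21: SET max = 9): {count=-19, max=9}
  after event 5 (t=26: DEL total): {count=-19, max=9}
  after event 6 (t=30: INC total by 3): {count=-19, max=9, total=3}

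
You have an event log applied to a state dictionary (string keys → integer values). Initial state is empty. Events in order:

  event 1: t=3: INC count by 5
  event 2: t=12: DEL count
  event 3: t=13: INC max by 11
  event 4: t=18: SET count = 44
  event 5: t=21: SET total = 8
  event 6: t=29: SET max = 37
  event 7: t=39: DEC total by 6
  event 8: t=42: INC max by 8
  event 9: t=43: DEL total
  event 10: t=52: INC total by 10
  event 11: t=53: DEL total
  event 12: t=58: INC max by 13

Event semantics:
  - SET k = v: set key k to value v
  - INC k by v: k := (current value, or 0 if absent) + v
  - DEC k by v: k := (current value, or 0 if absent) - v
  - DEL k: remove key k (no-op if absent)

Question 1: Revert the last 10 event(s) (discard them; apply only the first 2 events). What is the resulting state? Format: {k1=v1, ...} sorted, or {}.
Answer: {}

Derivation:
Keep first 2 events (discard last 10):
  after event 1 (t=3: INC count by 5): {count=5}
  after event 2 (t=12: DEL count): {}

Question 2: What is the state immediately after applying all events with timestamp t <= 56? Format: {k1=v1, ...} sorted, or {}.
Answer: {count=44, max=45}

Derivation:
Apply events with t <= 56 (11 events):
  after event 1 (t=3: INC count by 5): {count=5}
  after event 2 (t=12: DEL count): {}
  after event 3 (t=13: INC max by 11): {max=11}
  after event 4 (t=18: SET count = 44): {count=44, max=11}
  after event 5 (t=21: SET total = 8): {count=44, max=11, total=8}
  after event 6 (t=29: SET max = 37): {count=44, max=37, total=8}
  after event 7 (t=39: DEC total by 6): {count=44, max=37, total=2}
  after event 8 (t=42: INC max by 8): {count=44, max=45, total=2}
  after event 9 (t=43: DEL total): {count=44, max=45}
  after event 10 (t=52: INC total by 10): {count=44, max=45, total=10}
  after event 11 (t=53: DEL total): {count=44, max=45}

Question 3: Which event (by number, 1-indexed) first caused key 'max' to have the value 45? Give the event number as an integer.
Answer: 8

Derivation:
Looking for first event where max becomes 45:
  event 3: max = 11
  event 4: max = 11
  event 5: max = 11
  event 6: max = 37
  event 7: max = 37
  event 8: max 37 -> 45  <-- first match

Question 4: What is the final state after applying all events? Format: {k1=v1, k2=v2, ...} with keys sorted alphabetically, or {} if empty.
Answer: {count=44, max=58}

Derivation:
  after event 1 (t=3: INC count by 5): {count=5}
  after event 2 (t=12: DEL count): {}
  after event 3 (t=13: INC max by 11): {max=11}
  after event 4 (t=18: SET count = 44): {count=44, max=11}
  after event 5 (t=21: SET total = 8): {count=44, max=11, total=8}
  after event 6 (t=29: SET max = 37): {count=44, max=37, total=8}
  after event 7 (t=39: DEC total by 6): {count=44, max=37, total=2}
  after event 8 (t=42: INC max by 8): {count=44, max=45, total=2}
  after event 9 (t=43: DEL total): {count=44, max=45}
  after event 10 (t=52: INC total by 10): {count=44, max=45, total=10}
  after event 11 (t=53: DEL total): {count=44, max=45}
  after event 12 (t=58: INC max by 13): {count=44, max=58}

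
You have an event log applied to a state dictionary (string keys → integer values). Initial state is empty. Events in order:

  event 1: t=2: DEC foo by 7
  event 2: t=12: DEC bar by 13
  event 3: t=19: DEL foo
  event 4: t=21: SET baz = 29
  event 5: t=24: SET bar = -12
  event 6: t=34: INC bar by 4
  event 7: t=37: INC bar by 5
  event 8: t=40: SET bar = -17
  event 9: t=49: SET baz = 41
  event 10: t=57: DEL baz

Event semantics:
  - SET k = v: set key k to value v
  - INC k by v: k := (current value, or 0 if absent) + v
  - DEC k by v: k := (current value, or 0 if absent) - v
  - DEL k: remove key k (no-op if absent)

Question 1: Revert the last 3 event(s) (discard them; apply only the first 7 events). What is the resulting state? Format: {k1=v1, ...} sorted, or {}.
Answer: {bar=-3, baz=29}

Derivation:
Keep first 7 events (discard last 3):
  after event 1 (t=2: DEC foo by 7): {foo=-7}
  after event 2 (t=12: DEC bar by 13): {bar=-13, foo=-7}
  after event 3 (t=19: DEL foo): {bar=-13}
  after event 4 (t=21: SET baz = 29): {bar=-13, baz=29}
  after event 5 (t=24: SET bar = -12): {bar=-12, baz=29}
  after event 6 (t=34: INC bar by 4): {bar=-8, baz=29}
  after event 7 (t=37: INC bar by 5): {bar=-3, baz=29}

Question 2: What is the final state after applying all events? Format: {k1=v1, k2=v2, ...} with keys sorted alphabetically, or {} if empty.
Answer: {bar=-17}

Derivation:
  after event 1 (t=2: DEC foo by 7): {foo=-7}
  after event 2 (t=12: DEC bar by 13): {bar=-13, foo=-7}
  after event 3 (t=19: DEL foo): {bar=-13}
  after event 4 (t=21: SET baz = 29): {bar=-13, baz=29}
  after event 5 (t=24: SET bar = -12): {bar=-12, baz=29}
  after event 6 (t=34: INC bar by 4): {bar=-8, baz=29}
  after event 7 (t=37: INC bar by 5): {bar=-3, baz=29}
  after event 8 (t=40: SET bar = -17): {bar=-17, baz=29}
  after event 9 (t=49: SET baz = 41): {bar=-17, baz=41}
  after event 10 (t=57: DEL baz): {bar=-17}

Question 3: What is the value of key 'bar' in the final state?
Track key 'bar' through all 10 events:
  event 1 (t=2: DEC foo by 7): bar unchanged
  event 2 (t=12: DEC bar by 13): bar (absent) -> -13
  event 3 (t=19: DEL foo): bar unchanged
  event 4 (t=21: SET baz = 29): bar unchanged
  event 5 (t=24: SET bar = -12): bar -13 -> -12
  event 6 (t=34: INC bar by 4): bar -12 -> -8
  event 7 (t=37: INC bar by 5): bar -8 -> -3
  event 8 (t=40: SET bar = -17): bar -3 -> -17
  event 9 (t=49: SET baz = 41): bar unchanged
  event 10 (t=57: DEL baz): bar unchanged
Final: bar = -17

Answer: -17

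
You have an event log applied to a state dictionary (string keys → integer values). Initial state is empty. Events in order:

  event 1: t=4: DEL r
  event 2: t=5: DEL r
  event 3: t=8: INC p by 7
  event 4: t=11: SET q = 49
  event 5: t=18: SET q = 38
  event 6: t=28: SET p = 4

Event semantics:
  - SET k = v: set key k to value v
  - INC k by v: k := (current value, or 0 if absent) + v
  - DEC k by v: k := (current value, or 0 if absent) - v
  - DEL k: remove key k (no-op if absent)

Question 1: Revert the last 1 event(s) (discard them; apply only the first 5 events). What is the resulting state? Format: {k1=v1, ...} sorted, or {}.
Keep first 5 events (discard last 1):
  after event 1 (t=4: DEL r): {}
  after event 2 (t=5: DEL r): {}
  after event 3 (t=8: INC p by 7): {p=7}
  after event 4 (t=11: SET q = 49): {p=7, q=49}
  after event 5 (t=18: SET q = 38): {p=7, q=38}

Answer: {p=7, q=38}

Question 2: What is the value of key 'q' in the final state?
Track key 'q' through all 6 events:
  event 1 (t=4: DEL r): q unchanged
  event 2 (t=5: DEL r): q unchanged
  event 3 (t=8: INC p by 7): q unchanged
  event 4 (t=11: SET q = 49): q (absent) -> 49
  event 5 (t=18: SET q = 38): q 49 -> 38
  event 6 (t=28: SET p = 4): q unchanged
Final: q = 38

Answer: 38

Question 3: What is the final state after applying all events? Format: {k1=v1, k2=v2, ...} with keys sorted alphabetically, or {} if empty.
  after event 1 (t=4: DEL r): {}
  after event 2 (t=5: DEL r): {}
  after event 3 (t=8: INC p by 7): {p=7}
  after event 4 (t=11: SET q = 49): {p=7, q=49}
  after event 5 (t=18: SET q = 38): {p=7, q=38}
  after event 6 (t=28: SET p = 4): {p=4, q=38}

Answer: {p=4, q=38}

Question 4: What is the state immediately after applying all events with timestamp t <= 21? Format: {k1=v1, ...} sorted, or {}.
Answer: {p=7, q=38}

Derivation:
Apply events with t <= 21 (5 events):
  after event 1 (t=4: DEL r): {}
  after event 2 (t=5: DEL r): {}
  after event 3 (t=8: INC p by 7): {p=7}
  after event 4 (t=11: SET q = 49): {p=7, q=49}
  after event 5 (t=18: SET q = 38): {p=7, q=38}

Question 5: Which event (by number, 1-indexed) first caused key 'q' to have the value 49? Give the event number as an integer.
Answer: 4

Derivation:
Looking for first event where q becomes 49:
  event 4: q (absent) -> 49  <-- first match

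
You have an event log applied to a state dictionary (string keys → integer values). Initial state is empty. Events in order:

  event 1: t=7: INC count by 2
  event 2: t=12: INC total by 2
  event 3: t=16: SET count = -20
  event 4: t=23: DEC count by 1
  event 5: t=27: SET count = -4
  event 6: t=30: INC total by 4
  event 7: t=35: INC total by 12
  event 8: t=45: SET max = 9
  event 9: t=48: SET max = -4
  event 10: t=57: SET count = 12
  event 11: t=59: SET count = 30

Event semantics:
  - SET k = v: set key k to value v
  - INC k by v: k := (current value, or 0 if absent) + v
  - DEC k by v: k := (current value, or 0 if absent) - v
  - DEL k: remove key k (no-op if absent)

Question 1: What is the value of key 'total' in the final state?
Track key 'total' through all 11 events:
  event 1 (t=7: INC count by 2): total unchanged
  event 2 (t=12: INC total by 2): total (absent) -> 2
  event 3 (t=16: SET count = -20): total unchanged
  event 4 (t=23: DEC count by 1): total unchanged
  event 5 (t=27: SET count = -4): total unchanged
  event 6 (t=30: INC total by 4): total 2 -> 6
  event 7 (t=35: INC total by 12): total 6 -> 18
  event 8 (t=45: SET max = 9): total unchanged
  event 9 (t=48: SET max = -4): total unchanged
  event 10 (t=57: SET count = 12): total unchanged
  event 11 (t=59: SET count = 30): total unchanged
Final: total = 18

Answer: 18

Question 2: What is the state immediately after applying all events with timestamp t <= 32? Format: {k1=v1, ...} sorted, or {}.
Apply events with t <= 32 (6 events):
  after event 1 (t=7: INC count by 2): {count=2}
  after event 2 (t=12: INC total by 2): {count=2, total=2}
  after event 3 (t=16: SET count = -20): {count=-20, total=2}
  after event 4 (t=23: DEC count by 1): {count=-21, total=2}
  after event 5 (t=27: SET count = -4): {count=-4, total=2}
  after event 6 (t=30: INC total by 4): {count=-4, total=6}

Answer: {count=-4, total=6}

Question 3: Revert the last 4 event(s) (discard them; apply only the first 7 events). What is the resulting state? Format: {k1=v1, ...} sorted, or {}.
Answer: {count=-4, total=18}

Derivation:
Keep first 7 events (discard last 4):
  after event 1 (t=7: INC count by 2): {count=2}
  after event 2 (t=12: INC total by 2): {count=2, total=2}
  after event 3 (t=16: SET count = -20): {count=-20, total=2}
  after event 4 (t=23: DEC count by 1): {count=-21, total=2}
  after event 5 (t=27: SET count = -4): {count=-4, total=2}
  after event 6 (t=30: INC total by 4): {count=-4, total=6}
  after event 7 (t=35: INC total by 12): {count=-4, total=18}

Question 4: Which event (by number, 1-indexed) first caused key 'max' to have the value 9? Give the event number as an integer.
Looking for first event where max becomes 9:
  event 8: max (absent) -> 9  <-- first match

Answer: 8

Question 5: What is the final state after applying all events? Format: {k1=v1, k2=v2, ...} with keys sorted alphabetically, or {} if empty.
  after event 1 (t=7: INC count by 2): {count=2}
  after event 2 (t=12: INC total by 2): {count=2, total=2}
  after event 3 (t=16: SET count = -20): {count=-20, total=2}
  after event 4 (t=23: DEC count by 1): {count=-21, total=2}
  after event 5 (t=27: SET count = -4): {count=-4, total=2}
  after event 6 (t=30: INC total by 4): {count=-4, total=6}
  after event 7 (t=35: INC total by 12): {count=-4, total=18}
  after event 8 (t=45: SET max = 9): {count=-4, max=9, total=18}
  after event 9 (t=48: SET max = -4): {count=-4, max=-4, total=18}
  after event 10 (t=57: SET count = 12): {count=12, max=-4, total=18}
  after event 11 (t=59: SET count = 30): {count=30, max=-4, total=18}

Answer: {count=30, max=-4, total=18}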